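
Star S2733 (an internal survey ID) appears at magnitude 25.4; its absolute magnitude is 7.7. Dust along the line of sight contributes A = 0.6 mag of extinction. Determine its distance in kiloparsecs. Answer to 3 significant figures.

d ≈ 26.3 kpc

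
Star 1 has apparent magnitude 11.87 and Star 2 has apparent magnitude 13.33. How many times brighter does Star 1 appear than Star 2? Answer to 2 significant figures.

3.8

Magnitude difference = -1.46
Flux ratio = 10^(−0.4 Δm) = 10^(−0.4 × -1.46) = 10^0.584 = 3.837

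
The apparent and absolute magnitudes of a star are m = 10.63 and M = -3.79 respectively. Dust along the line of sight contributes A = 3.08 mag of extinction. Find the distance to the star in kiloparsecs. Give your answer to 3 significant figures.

d ≈ 1.85 kpc

m − M = 5 log₁₀(d/10 pc) + A  ⇒  10.63 − (-3.79) − 3.08 = 5 log₁₀(d/10)
11.340 = 5 log₁₀(d/10)
log₁₀ d = (m − M − A)/5 + 1 = 3.2680
d = 10^3.2680 = 1854 pc
= 1.854 kpc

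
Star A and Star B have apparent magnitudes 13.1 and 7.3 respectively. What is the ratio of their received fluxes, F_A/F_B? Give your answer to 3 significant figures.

F_A/F_B ≈ 4.79×10^-3

Magnitude difference = 5.8
Flux ratio = 10^(−0.4 Δm) = 10^(−0.4 × 5.8) = 10^-2.320 = 4.786×10^-3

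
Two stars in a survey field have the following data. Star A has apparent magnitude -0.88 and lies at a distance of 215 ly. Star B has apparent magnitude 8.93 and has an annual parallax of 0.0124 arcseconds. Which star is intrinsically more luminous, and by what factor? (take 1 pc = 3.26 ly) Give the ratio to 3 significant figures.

Star A is more luminous, by a factor of 5610.

Star A: d = 215 ly / 3.26 = 65.95 pc
Star A: M = m − 5 log₁₀ d + 5 = -0.88 − 5·1.8192 + 5 = -4.976
Star B: d = 1/p = 1/0.0124″ = 80.65 pc
Star B: M = m − 5 log₁₀ d + 5 = 8.93 − 5·1.9066 + 5 = 4.397
ΔM = M_A − M_B = -4.976 − (4.397) = -9.373; smaller M is more luminous → Star A.
L ratio = 10^(0.4 |ΔM|) = 10^3.749 = 5614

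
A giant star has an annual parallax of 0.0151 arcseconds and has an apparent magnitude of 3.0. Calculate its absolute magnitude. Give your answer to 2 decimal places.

M ≈ -1.11

d = 1/p = 1/0.0151″ = 66.23 pc
5 log₁₀(d/10 pc) = 5 log₁₀(66.23) − 5 = 4.105
M = m − 5 log₁₀(d/10) = 3.0 − 4.105 = -1.105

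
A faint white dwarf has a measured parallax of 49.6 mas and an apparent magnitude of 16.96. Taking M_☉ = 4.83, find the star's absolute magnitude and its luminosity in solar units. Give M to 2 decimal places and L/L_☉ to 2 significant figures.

d = 1/p = 1000/49.6 mas = 20.16 pc
M = m − 5 log₁₀ d + 5 = 16.96 − 5·1.3045 + 5 = 15.437
M − M_☉ = 15.437 − 4.83 = 10.607
L/L_☉ = 10^(−0.4 × 10.607) = 5.715×10^-5

M ≈ 15.44; L/L_☉ ≈ 5.7×10^-5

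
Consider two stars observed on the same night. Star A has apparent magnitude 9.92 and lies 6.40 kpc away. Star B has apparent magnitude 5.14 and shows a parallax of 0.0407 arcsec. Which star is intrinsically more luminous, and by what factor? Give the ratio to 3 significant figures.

Star A: d = 6.40 kpc = 6400 pc
Star A: M = m − 5 log₁₀ d + 5 = 9.92 − 5·3.8062 + 5 = -4.111
Star B: d = 1/p = 1/0.0407″ = 24.57 pc
Star B: M = m − 5 log₁₀ d + 5 = 5.14 − 5·1.3904 + 5 = 3.188
ΔM = M_A − M_B = -4.111 − (3.188) = -7.299; smaller M is more luminous → Star A.
L ratio = 10^(0.4 |ΔM|) = 10^2.920 = 830.9

Star A is more luminous, by a factor of 831.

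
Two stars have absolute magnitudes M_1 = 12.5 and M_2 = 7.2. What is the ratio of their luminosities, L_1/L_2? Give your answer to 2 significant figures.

ΔM = M_1 − M_2 = 5.3
L_1/L_2 = 10^(−0.4 ΔM) = 10^-2.120 = 7.586×10^-3

L_1/L_2 ≈ 7.6×10^-3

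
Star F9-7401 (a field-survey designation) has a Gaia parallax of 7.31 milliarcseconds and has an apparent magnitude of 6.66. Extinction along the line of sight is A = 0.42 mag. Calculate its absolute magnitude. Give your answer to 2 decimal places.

M ≈ 0.56

p = 7.31 mas = 7.31×10^-3″ → d = 1/p = 136.8 pc
5 log₁₀(d/10 pc) = 5 log₁₀(136.8) − 5 = 5.680
M = m − 5 log₁₀(d/10) − A = 6.66 − 5.680 − 0.42 = 0.560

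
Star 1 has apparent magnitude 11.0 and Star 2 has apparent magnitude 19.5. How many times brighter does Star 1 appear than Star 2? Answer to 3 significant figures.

2510

Magnitude difference = -8.5
Flux ratio = 10^(−0.4 Δm) = 10^(−0.4 × -8.5) = 10^3.400 = 2512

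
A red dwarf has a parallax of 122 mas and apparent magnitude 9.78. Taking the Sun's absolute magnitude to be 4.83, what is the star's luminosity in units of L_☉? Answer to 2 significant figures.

d = 1/p = 1000/122 mas = 8.197 pc
M = m − 5 log₁₀ d + 5 = 9.78 − 5·0.9136 + 5 = 10.212
M − M_☉ = 10.212 − 4.83 = 5.382
L/L_☉ = 10^(−0.4 × 5.382) = 7.035×10^-3

L/L_☉ ≈ 7.0×10^-3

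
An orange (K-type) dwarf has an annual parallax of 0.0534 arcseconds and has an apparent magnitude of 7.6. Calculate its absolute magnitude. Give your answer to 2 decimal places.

M ≈ 6.24

d = 1/p = 1/0.0534″ = 18.73 pc
5 log₁₀(d/10 pc) = 5 log₁₀(18.73) − 5 = 1.362
M = m − 5 log₁₀(d/10) = 7.6 − 1.362 = 6.238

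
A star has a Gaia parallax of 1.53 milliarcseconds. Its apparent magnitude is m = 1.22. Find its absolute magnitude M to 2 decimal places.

M ≈ -7.86

p = 1.53 mas = 1.53×10^-3″ → d = 1/p = 653.6 pc
5 log₁₀(d/10 pc) = 5 log₁₀(653.6) − 5 = 9.077
M = m − 5 log₁₀(d/10) = 1.22 − 9.077 = -7.857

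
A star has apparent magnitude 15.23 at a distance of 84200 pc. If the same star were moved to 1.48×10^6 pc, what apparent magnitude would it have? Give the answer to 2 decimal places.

m ≈ 21.45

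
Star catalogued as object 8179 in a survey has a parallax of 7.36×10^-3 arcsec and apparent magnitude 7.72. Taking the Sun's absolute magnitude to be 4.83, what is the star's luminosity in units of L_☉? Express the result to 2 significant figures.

d = 1/p = 1/7.36×10^-3″ = 135.9 pc
M = m − 5 log₁₀ d + 5 = 7.72 − 5·2.1331 + 5 = 2.054
M − M_☉ = 2.054 − 4.83 = -2.776
L/L_☉ = 10^(−0.4 × -2.776) = 12.89

L/L_☉ ≈ 13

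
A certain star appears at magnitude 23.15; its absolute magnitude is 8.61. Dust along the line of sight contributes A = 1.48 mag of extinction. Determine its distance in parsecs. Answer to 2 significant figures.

m − M = 5 log₁₀(d/10 pc) + A  ⇒  23.15 − (8.61) − 1.48 = 5 log₁₀(d/10)
13.060 = 5 log₁₀(d/10)
log₁₀ d = (m − M − A)/5 + 1 = 3.6120
d = 10^3.6120 = 4093 pc

d ≈ 4100 pc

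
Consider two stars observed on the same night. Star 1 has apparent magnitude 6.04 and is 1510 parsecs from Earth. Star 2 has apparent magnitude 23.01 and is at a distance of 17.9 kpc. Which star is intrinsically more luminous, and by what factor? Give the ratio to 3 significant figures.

Star 1: M = m − 5 log₁₀ d + 5 = 6.04 − 5·3.1790 + 5 = -4.855
Star 2: d = 17.9 kpc = 17900 pc
Star 2: M = m − 5 log₁₀ d + 5 = 23.01 − 5·4.2529 + 5 = 6.746
ΔM = M_1 − M_2 = -4.855 − (6.746) = -11.601; smaller M is more luminous → Star 1.
L ratio = 10^(0.4 |ΔM|) = 10^4.640 = 43680

Star 1 is more luminous, by a factor of 43700.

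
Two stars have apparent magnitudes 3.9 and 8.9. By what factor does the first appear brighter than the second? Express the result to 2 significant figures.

100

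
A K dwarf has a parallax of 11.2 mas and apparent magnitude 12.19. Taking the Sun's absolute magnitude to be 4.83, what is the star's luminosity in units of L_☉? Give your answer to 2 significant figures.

d = 1/p = 1000/11.2 mas = 89.29 pc
M = m − 5 log₁₀ d + 5 = 12.19 − 5·1.9508 + 5 = 7.436
M − M_☉ = 7.436 − 4.83 = 2.606
L/L_☉ = 10^(−0.4 × 2.606) = 0.09069

L/L_☉ ≈ 0.091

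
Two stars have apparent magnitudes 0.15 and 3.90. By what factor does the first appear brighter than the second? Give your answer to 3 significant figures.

31.6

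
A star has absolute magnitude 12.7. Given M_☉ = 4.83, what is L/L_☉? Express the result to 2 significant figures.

M − M_☉ = 12.7 − 4.83 = 7.870
L/L_☉ = 10^(−0.4 (M − M_☉)) = 10^-3.148 = 7.112×10^-4

L/L_☉ ≈ 7.1×10^-4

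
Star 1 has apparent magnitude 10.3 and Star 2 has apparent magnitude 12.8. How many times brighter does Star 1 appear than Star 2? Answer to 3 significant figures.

10.0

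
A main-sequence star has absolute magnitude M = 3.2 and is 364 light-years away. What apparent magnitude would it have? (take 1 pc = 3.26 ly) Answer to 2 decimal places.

d = 364 ly / 3.26 = 111.7 pc
m = M + 5 log₁₀ d − 5 = 3.2 + 5·2.0479 − 5 = 8.439

m ≈ 8.44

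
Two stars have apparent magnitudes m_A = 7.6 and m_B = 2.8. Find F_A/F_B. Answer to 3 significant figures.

Δm = 7.6 − (2.8) = 4.8
Flux ratio = 10^(−0.4 Δm) = 10^(−0.4 × 4.8) = 10^-1.920 = 0.01202

F_A/F_B ≈ 0.0120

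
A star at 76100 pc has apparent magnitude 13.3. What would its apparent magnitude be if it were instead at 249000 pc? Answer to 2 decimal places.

Flux ∝ 1/d², so Δm = 5 log₁₀(d₂/d₁) = 5 log₁₀(249000/76100) = 2.574
m₂ = m₁ + Δm = 13.3 + (2.574) = 15.874

m ≈ 15.87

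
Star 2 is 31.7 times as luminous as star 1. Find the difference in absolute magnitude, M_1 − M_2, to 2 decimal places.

M_1 − M_2 ≈ 3.75

Pogson: ΔM = −2.5 log₁₀(ratio) = −2.5 log₁₀(31.7) = −2.5 × 1.5011 = -3.753
Star 2 is brighter so has the smaller magnitude: M_1 − M_2 is positive.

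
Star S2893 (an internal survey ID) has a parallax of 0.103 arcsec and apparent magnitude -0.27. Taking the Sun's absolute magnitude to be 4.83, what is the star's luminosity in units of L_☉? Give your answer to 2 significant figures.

L/L_☉ ≈ 100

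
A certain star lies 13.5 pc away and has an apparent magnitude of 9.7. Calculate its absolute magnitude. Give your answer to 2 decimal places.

5 log₁₀(d/10 pc) = 5 log₁₀(13.50) − 5 = 0.652
M = m − 5 log₁₀(d/10) = 9.7 − 0.652 = 9.048

M ≈ 9.05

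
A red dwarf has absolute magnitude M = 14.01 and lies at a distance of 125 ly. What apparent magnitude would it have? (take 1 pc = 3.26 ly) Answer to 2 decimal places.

d = 125 ly / 3.26 = 38.34 pc
m = M + 5 log₁₀ d − 5 = 14.01 + 5·1.5837 − 5 = 16.928

m ≈ 16.93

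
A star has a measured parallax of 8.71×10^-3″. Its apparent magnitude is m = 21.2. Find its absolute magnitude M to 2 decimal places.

M ≈ 15.90

d = 1/p = 1/8.71×10^-3″ = 114.8 pc
5 log₁₀(d/10 pc) = 5 log₁₀(114.8) − 5 = 5.300
M = m − 5 log₁₀(d/10) = 21.2 − 5.300 = 15.900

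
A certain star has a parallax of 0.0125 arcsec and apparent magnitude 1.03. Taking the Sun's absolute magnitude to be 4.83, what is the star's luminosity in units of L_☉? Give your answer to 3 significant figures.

L/L_☉ ≈ 2120

d = 1/p = 1/0.0125″ = 80.00 pc
M = m − 5 log₁₀ d + 5 = 1.03 − 5·1.9031 + 5 = -3.485
M − M_☉ = -3.485 − 4.83 = -8.315
L/L_☉ = 10^(−0.4 × -8.315) = 2119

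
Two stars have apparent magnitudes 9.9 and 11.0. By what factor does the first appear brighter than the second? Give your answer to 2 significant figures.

2.8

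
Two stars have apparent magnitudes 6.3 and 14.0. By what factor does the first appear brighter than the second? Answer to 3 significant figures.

1200

Magnitude difference = -7.7
Flux ratio = 10^(−0.4 Δm) = 10^(−0.4 × -7.7) = 10^3.080 = 1202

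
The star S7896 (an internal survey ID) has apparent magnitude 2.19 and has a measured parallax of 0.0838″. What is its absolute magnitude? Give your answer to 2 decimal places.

M ≈ 1.81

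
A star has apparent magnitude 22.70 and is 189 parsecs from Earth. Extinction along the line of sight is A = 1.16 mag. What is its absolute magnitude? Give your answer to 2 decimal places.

M ≈ 15.16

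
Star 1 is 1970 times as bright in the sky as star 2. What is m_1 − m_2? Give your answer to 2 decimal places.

Pogson: Δm = −2.5 log₁₀(ratio) = −2.5 log₁₀(1970) = −2.5 × 3.2945 = -8.236
Star 1 is brighter, so it has the smaller magnitude: the difference is negative.

m_1 − m_2 ≈ -8.24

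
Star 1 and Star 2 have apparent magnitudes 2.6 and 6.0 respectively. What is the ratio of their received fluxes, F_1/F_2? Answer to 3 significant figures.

F_1/F_2 ≈ 22.9

Δm = 2.6 − (6.0) = -3.4
Flux ratio = 10^(−0.4 Δm) = 10^(−0.4 × -3.4) = 10^1.360 = 22.91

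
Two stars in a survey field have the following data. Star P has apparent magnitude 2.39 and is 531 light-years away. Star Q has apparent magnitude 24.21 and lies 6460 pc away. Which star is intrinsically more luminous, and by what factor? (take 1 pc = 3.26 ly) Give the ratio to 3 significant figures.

Star P: d = 531 ly / 3.26 = 162.9 pc
Star P: M = m − 5 log₁₀ d + 5 = 2.39 − 5·2.2119 + 5 = -3.669
Star Q: M = m − 5 log₁₀ d + 5 = 24.21 − 5·3.8102 + 5 = 10.159
ΔM = M_P − M_Q = -3.669 − (10.159) = -13.828; smaller M is more luminous → Star P.
L ratio = 10^(0.4 |ΔM|) = 10^5.531 = 339900

Star P is more luminous, by a factor of 340000.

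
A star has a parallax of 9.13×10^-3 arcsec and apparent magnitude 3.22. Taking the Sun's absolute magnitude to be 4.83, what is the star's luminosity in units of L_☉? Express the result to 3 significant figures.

d = 1/p = 1/9.13×10^-3″ = 109.5 pc
M = m − 5 log₁₀ d + 5 = 3.22 − 5·2.0395 + 5 = -1.978
M − M_☉ = -1.978 − 4.83 = -6.808
L/L_☉ = 10^(−0.4 × -6.808) = 528.5

L/L_☉ ≈ 529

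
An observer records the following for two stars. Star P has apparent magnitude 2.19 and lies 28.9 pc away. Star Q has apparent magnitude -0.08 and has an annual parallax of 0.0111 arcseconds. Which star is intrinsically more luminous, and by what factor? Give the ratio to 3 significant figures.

Star P: M = m − 5 log₁₀ d + 5 = 2.19 − 5·1.4609 + 5 = -0.114
Star Q: d = 1/p = 1/0.0111″ = 90.09 pc
Star Q: M = m − 5 log₁₀ d + 5 = -0.08 − 5·1.9547 + 5 = -4.853
ΔM = M_P − M_Q = -0.114 − (-4.853) = 4.739; smaller M is more luminous → Star Q.
L ratio = 10^(0.4 |ΔM|) = 10^1.896 = 78.62

Star Q is more luminous, by a factor of 78.6.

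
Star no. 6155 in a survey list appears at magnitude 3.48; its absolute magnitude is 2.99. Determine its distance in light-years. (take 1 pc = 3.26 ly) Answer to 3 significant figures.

d ≈ 40.9 ly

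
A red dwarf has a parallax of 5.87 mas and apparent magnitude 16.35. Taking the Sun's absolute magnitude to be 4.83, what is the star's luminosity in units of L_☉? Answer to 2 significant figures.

d = 1/p = 1000/5.87 mas = 170.4 pc
M = m − 5 log₁₀ d + 5 = 16.35 − 5·2.2314 + 5 = 10.193
M − M_☉ = 10.193 − 4.83 = 5.363
L/L_☉ = 10^(−0.4 × 5.363) = 7.157×10^-3

L/L_☉ ≈ 7.2×10^-3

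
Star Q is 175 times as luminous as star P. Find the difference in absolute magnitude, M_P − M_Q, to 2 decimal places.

M_P − M_Q ≈ 5.61

Pogson: ΔM = −2.5 log₁₀(ratio) = −2.5 log₁₀(175) = −2.5 × 2.2430 = -5.608
Star Q is brighter so has the smaller magnitude: M_P − M_Q is positive.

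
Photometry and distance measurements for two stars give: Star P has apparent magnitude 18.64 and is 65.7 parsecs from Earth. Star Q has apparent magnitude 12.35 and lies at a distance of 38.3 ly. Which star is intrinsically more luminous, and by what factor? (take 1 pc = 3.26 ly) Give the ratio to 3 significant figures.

Star Q is more luminous, by a factor of 10.5.

Star P: M = m − 5 log₁₀ d + 5 = 18.64 − 5·1.8176 + 5 = 14.552
Star Q: d = 38.3 ly / 3.26 = 11.75 pc
Star Q: M = m − 5 log₁₀ d + 5 = 12.35 − 5·1.0700 + 5 = 12.000
ΔM = M_P − M_Q = 14.552 − (12.000) = 2.552; smaller M is more luminous → Star Q.
L ratio = 10^(0.4 |ΔM|) = 10^1.021 = 10.49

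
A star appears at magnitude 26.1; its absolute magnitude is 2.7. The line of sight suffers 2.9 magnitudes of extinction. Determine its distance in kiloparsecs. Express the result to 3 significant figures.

d ≈ 126 kpc

m − M = 5 log₁₀(d/10 pc) + A  ⇒  26.1 − (2.7) − 2.9 = 5 log₁₀(d/10)
20.500 = 5 log₁₀(d/10)
log₁₀ d = (m − M − A)/5 + 1 = 5.1000
d = 10^5.1000 = 125900 pc
= 125.9 kpc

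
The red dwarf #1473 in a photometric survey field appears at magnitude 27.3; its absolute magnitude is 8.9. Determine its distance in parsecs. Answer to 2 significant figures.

d ≈ 48000 pc

μ = m − M = 18.400
m − M = 5 log₁₀ d − 5
log₁₀ d = (m − M)/5 + 1 = 4.6800
d = 10^4.6800 = 47860 pc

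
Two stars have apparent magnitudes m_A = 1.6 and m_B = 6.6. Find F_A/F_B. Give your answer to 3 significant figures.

Magnitude difference = -5.0
Flux ratio = 10^(−0.4 Δm) = 10^(−0.4 × -5.0) = 10^2.000 = 100.0

F_A/F_B ≈ 100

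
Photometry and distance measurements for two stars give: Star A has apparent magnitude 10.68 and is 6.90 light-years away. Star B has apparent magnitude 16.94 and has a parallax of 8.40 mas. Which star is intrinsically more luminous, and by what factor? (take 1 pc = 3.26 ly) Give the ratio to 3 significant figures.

Star A: d = 6.90 ly / 3.26 = 2.117 pc
Star A: M = m − 5 log₁₀ d + 5 = 10.68 − 5·0.3256 + 5 = 14.052
Star B: p = 8.40 mas = 8.40×10^-3″ → d = 1/p = 119.0 pc
Star B: M = m − 5 log₁₀ d + 5 = 16.94 − 5·2.0757 + 5 = 11.561
ΔM = M_A − M_B = 14.052 − (11.561) = 2.490; smaller M is more luminous → Star B.
L ratio = 10^(0.4 |ΔM|) = 10^0.996 = 9.912

Star B is more luminous, by a factor of 9.91.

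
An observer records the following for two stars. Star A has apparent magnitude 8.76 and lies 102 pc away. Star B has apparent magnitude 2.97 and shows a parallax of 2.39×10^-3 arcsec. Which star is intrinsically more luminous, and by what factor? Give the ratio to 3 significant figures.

Star B is more luminous, by a factor of 3480.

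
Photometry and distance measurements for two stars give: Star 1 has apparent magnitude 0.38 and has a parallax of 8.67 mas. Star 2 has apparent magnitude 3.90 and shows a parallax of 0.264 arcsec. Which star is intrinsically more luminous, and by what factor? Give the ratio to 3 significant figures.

Star 1: p = 8.67 mas = 8.67×10^-3″ → d = 1/p = 115.3 pc
Star 1: M = m − 5 log₁₀ d + 5 = 0.38 − 5·2.0620 + 5 = -4.930
Star 2: d = 1/p = 1/0.264″ = 3.788 pc
Star 2: M = m − 5 log₁₀ d + 5 = 3.90 − 5·0.5784 + 5 = 6.008
ΔM = M_1 − M_2 = -4.930 − (6.008) = -10.938; smaller M is more luminous → Star 1.
L ratio = 10^(0.4 |ΔM|) = 10^4.375 = 23720

Star 1 is more luminous, by a factor of 23700.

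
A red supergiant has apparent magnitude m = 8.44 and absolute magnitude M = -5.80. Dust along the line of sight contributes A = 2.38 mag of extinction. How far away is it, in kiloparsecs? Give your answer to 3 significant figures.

d ≈ 2.36 kpc

m − M = 5 log₁₀(d/10 pc) + A  ⇒  8.44 − (-5.80) − 2.38 = 5 log₁₀(d/10)
11.860 = 5 log₁₀(d/10)
log₁₀ d = (m − M − A)/5 + 1 = 3.3720
d = 10^3.3720 = 2355 pc
= 2.355 kpc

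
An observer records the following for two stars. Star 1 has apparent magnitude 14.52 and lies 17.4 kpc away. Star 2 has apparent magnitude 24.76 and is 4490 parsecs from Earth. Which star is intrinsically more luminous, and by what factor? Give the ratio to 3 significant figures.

Star 1: d = 17.4 kpc = 17400 pc
Star 1: M = m − 5 log₁₀ d + 5 = 14.52 − 5·4.2405 + 5 = -1.683
Star 2: M = m − 5 log₁₀ d + 5 = 24.76 − 5·3.6522 + 5 = 11.499
ΔM = M_1 − M_2 = -1.683 − (11.499) = -13.182; smaller M is more luminous → Star 1.
L ratio = 10^(0.4 |ΔM|) = 10^5.273 = 187300

Star 1 is more luminous, by a factor of 187000.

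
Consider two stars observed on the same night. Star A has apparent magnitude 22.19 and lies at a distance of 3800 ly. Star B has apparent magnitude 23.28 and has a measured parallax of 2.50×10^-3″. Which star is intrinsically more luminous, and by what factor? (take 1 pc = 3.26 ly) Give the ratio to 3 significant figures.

Star A: d = 3800 ly / 3.26 = 1166 pc
Star A: M = m − 5 log₁₀ d + 5 = 22.19 − 5·3.0666 + 5 = 11.857
Star B: d = 1/p = 1/2.50×10^-3″ = 400.0 pc
Star B: M = m − 5 log₁₀ d + 5 = 23.28 − 5·2.6021 + 5 = 15.270
ΔM = M_A − M_B = 11.857 − (15.270) = -3.413; smaller M is more luminous → Star A.
L ratio = 10^(0.4 |ΔM|) = 10^1.365 = 23.17

Star A is more luminous, by a factor of 23.2.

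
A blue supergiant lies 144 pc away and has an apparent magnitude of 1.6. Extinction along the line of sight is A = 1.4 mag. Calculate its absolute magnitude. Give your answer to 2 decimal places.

M ≈ -5.59

5 log₁₀(d/10 pc) = 5 log₁₀(144.0) − 5 = 5.792
M = m − 5 log₁₀(d/10) − A = 1.6 − 5.792 − 1.4 = -5.592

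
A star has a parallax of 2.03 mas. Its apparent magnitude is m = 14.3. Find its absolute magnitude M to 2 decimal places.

p = 2.03 mas = 2.03×10^-3″ → d = 1/p = 492.6 pc
5 log₁₀(d/10 pc) = 5 log₁₀(492.6) − 5 = 8.463
M = m − 5 log₁₀(d/10) = 14.3 − 8.463 = 5.837

M ≈ 5.84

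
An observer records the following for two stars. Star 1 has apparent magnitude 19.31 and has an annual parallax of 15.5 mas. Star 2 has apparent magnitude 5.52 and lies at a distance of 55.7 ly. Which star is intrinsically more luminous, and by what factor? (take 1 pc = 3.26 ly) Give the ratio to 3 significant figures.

Star 1: p = 15.5 mas = 0.0155″ → d = 1/p = 64.52 pc
Star 1: M = m − 5 log₁₀ d + 5 = 19.31 − 5·1.8097 + 5 = 15.262
Star 2: d = 55.7 ly / 3.26 = 17.09 pc
Star 2: M = m − 5 log₁₀ d + 5 = 5.52 − 5·1.2326 + 5 = 4.357
ΔM = M_1 − M_2 = 15.262 − (4.357) = 10.905; smaller M is more luminous → Star 2.
L ratio = 10^(0.4 |ΔM|) = 10^4.362 = 23010

Star 2 is more luminous, by a factor of 23000.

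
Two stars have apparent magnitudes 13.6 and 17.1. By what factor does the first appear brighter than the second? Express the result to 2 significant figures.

25

Δm = 13.6 − (17.1) = -3.5
Flux ratio = 10^(−0.4 Δm) = 10^(−0.4 × -3.5) = 10^1.400 = 25.12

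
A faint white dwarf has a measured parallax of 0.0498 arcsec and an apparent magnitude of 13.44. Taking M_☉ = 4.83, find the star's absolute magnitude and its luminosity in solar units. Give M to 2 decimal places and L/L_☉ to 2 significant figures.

M ≈ 11.93; L/L_☉ ≈ 1.5×10^-3

d = 1/p = 1/0.0498″ = 20.08 pc
M = m − 5 log₁₀ d + 5 = 13.44 − 5·1.3028 + 5 = 11.926
M − M_☉ = 11.926 − 4.83 = 7.096
L/L_☉ = 10^(−0.4 × 7.096) = 1.451×10^-3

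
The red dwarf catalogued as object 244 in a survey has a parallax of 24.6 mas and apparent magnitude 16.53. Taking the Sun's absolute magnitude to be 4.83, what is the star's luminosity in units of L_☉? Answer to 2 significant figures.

L/L_☉ ≈ 3.5×10^-4

d = 1/p = 1000/24.6 mas = 40.65 pc
M = m − 5 log₁₀ d + 5 = 16.53 − 5·1.6091 + 5 = 13.485
M − M_☉ = 13.485 − 4.83 = 8.655
L/L_☉ = 10^(−0.4 × 8.655) = 3.452×10^-4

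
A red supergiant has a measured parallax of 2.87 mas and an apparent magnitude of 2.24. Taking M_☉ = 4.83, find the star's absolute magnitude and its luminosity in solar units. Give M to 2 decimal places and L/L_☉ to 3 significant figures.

M ≈ -5.47; L/L_☉ ≈ 13200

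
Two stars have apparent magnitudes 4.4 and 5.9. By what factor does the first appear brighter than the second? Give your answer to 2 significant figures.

Magnitude difference = -1.5
Flux ratio = 10^(−0.4 Δm) = 10^(−0.4 × -1.5) = 10^0.600 = 3.981

4.0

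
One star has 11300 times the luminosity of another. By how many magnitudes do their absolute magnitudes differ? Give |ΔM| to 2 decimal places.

Pogson: ΔM = −2.5 log₁₀(ratio) = −2.5 log₁₀(11300) = −2.5 × 4.0531 = -10.133

|ΔM| ≈ 10.13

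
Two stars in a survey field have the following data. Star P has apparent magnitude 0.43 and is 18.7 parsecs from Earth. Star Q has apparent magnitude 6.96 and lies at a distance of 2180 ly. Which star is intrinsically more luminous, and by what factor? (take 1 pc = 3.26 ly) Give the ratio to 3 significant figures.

Star Q is more luminous, by a factor of 3.12.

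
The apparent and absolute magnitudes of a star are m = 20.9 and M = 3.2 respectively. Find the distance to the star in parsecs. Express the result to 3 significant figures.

d ≈ 34700 pc

Distance modulus: m − M = 20.9 − (3.2) = 17.700
m − M = 5 log₁₀ d − 5
log₁₀ d = (m − M)/5 + 1 = 4.5400
d = 10^4.5400 = 34670 pc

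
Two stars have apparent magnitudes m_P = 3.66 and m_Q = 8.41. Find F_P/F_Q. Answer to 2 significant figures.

F_P/F_Q ≈ 79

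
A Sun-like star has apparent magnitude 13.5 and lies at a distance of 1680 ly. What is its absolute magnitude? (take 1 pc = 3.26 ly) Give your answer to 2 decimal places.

d = 1680 ly / 3.26 = 515.3 pc
5 log₁₀(d/10 pc) = 5 log₁₀(515.3) − 5 = 8.560
M = m − 5 log₁₀(d/10) = 13.5 − 8.560 = 4.940

M ≈ 4.94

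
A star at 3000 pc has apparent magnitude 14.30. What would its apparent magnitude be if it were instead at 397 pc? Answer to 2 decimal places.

m ≈ 9.91

Flux ∝ 1/d², so Δm = 5 log₁₀(d₂/d₁) = 5 log₁₀(397/3000) = -4.392
m₂ = m₁ + Δm = 14.30 + (-4.392) = 9.908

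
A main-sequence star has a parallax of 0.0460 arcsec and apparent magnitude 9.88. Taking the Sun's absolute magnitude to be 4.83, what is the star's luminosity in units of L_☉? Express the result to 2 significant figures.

d = 1/p = 1/0.0460″ = 21.74 pc
M = m − 5 log₁₀ d + 5 = 9.88 − 5·1.3372 + 5 = 8.194
M − M_☉ = 8.194 − 4.83 = 3.364
L/L_☉ = 10^(−0.4 × 3.364) = 0.04513

L/L_☉ ≈ 0.045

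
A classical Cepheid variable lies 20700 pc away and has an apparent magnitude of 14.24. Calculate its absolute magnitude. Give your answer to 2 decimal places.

M ≈ -2.34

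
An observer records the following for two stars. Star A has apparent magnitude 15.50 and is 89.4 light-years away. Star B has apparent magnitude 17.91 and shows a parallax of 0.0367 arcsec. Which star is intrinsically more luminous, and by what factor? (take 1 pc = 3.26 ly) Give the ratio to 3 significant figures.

Star A is more luminous, by a factor of 9.32.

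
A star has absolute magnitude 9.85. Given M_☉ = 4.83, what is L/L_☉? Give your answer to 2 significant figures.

L/L_☉ ≈ 9.8×10^-3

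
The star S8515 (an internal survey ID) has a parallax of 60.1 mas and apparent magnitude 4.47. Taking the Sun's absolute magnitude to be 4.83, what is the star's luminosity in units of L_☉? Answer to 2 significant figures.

L/L_☉ ≈ 3.9

d = 1/p = 1000/60.1 mas = 16.64 pc
M = m − 5 log₁₀ d + 5 = 4.47 − 5·1.2211 + 5 = 3.364
M − M_☉ = 3.364 − 4.83 = -1.466
L/L_☉ = 10^(−0.4 × -1.466) = 3.857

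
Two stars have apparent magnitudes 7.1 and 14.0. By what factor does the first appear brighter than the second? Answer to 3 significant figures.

575

Magnitude difference = -6.9
Flux ratio = 10^(−0.4 Δm) = 10^(−0.4 × -6.9) = 10^2.760 = 575.4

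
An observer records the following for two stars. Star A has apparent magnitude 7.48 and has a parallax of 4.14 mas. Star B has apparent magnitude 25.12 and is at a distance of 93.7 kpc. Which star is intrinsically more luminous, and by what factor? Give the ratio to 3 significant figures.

Star A is more luminous, by a factor of 75.6.

Star A: p = 4.14 mas = 4.14×10^-3″ → d = 1/p = 241.5 pc
Star A: M = m − 5 log₁₀ d + 5 = 7.48 − 5·2.3830 + 5 = 0.565
Star B: d = 93.7 kpc = 93700 pc
Star B: M = m − 5 log₁₀ d + 5 = 25.12 − 5·4.9717 + 5 = 5.261
ΔM = M_A − M_B = 0.565 − (5.261) = -4.696; smaller M is more luminous → Star A.
L ratio = 10^(0.4 |ΔM|) = 10^1.879 = 75.60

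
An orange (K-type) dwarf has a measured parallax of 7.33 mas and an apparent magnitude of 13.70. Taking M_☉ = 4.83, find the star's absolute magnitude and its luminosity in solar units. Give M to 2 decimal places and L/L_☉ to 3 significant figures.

d = 1/p = 1000/7.33 mas = 136.4 pc
M = m − 5 log₁₀ d + 5 = 13.70 − 5·2.1349 + 5 = 8.026
M − M_☉ = 8.026 − 4.83 = 3.196
L/L_☉ = 10^(−0.4 × 3.196) = 0.05270

M ≈ 8.03; L/L_☉ ≈ 0.0527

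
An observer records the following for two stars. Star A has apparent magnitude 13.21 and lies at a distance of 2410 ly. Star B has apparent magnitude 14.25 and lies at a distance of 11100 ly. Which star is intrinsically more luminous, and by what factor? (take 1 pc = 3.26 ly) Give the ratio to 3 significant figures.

Star B is more luminous, by a factor of 8.14.

Star A: d = 2410 ly / 3.26 = 739.3 pc
Star A: M = m − 5 log₁₀ d + 5 = 13.21 − 5·2.8688 + 5 = 3.866
Star B: d = 11100 ly / 3.26 = 3405 pc
Star B: M = m − 5 log₁₀ d + 5 = 14.25 − 5·3.5321 + 5 = 1.589
ΔM = M_A − M_B = 3.866 − (1.589) = 2.277; smaller M is more luminous → Star B.
L ratio = 10^(0.4 |ΔM|) = 10^0.911 = 8.140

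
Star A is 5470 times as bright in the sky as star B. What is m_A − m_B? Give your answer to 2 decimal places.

Pogson: Δm = −2.5 log₁₀(ratio) = −2.5 log₁₀(5470) = −2.5 × 3.7380 = -9.345
Star A is brighter, so it has the smaller magnitude: the difference is negative.

m_A − m_B ≈ -9.34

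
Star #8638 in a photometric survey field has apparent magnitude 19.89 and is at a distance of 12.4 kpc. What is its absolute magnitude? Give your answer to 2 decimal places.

M ≈ 4.42

d = 12.4 kpc = 12400 pc
5 log₁₀(d/10 pc) = 5 log₁₀(12400) − 5 = 15.467
M = m − 5 log₁₀(d/10) = 19.89 − 15.467 = 4.423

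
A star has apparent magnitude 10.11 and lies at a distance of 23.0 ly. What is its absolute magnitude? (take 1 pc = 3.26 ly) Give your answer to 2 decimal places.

M ≈ 10.87

d = 23.0 ly / 3.26 = 7.055 pc
5 log₁₀(d/10 pc) = 5 log₁₀(7.055) − 5 = -0.757
M = m − 5 log₁₀(d/10) = 10.11 + 0.757 = 10.867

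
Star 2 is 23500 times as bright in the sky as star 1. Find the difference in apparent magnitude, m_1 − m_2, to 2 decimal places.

m_1 − m_2 ≈ 10.93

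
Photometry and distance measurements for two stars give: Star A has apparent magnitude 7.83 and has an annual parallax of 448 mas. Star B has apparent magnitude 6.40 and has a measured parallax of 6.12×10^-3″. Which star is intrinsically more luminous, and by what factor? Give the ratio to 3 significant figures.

Star B is more luminous, by a factor of 20000.

Star A: p = 448 mas = 0.448″ → d = 1/p = 2.232 pc
Star A: M = m − 5 log₁₀ d + 5 = 7.83 − 5·0.3487 + 5 = 11.086
Star B: d = 1/p = 1/6.12×10^-3″ = 163.4 pc
Star B: M = m − 5 log₁₀ d + 5 = 6.40 − 5·2.2132 + 5 = 0.334
ΔM = M_A − M_B = 11.086 − (0.334) = 10.753; smaller M is more luminous → Star B.
L ratio = 10^(0.4 |ΔM|) = 10^4.301 = 20000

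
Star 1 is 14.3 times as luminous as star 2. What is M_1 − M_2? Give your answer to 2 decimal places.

Pogson: ΔM = −2.5 log₁₀(ratio) = −2.5 log₁₀(14.3) = −2.5 × 1.1553 = -2.888
Star 1 is brighter, so it has the smaller magnitude: the difference is negative.

M_1 − M_2 ≈ -2.89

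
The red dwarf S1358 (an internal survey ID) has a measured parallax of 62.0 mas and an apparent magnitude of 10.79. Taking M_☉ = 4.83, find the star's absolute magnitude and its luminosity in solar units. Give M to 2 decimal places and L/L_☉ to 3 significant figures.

d = 1/p = 1000/62.0 mas = 16.13 pc
M = m − 5 log₁₀ d + 5 = 10.79 − 5·1.2076 + 5 = 9.752
M − M_☉ = 9.752 − 4.83 = 4.922
L/L_☉ = 10^(−0.4 × 4.922) = 0.01075

M ≈ 9.75; L/L_☉ ≈ 0.0107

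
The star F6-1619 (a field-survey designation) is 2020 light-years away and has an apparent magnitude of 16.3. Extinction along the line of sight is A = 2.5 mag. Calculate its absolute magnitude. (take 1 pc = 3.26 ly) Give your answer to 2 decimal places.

M ≈ 4.84

d = 2020 ly / 3.26 = 619.6 pc
5 log₁₀(d/10 pc) = 5 log₁₀(619.6) − 5 = 8.961
M = m − 5 log₁₀(d/10) − A = 16.3 − 8.961 − 2.5 = 4.839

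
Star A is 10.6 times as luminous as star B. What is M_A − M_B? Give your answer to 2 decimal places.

M_A − M_B ≈ -2.56

Pogson: ΔM = −2.5 log₁₀(ratio) = −2.5 log₁₀(10.6) = −2.5 × 1.0253 = -2.563
Star A is brighter, so it has the smaller magnitude: the difference is negative.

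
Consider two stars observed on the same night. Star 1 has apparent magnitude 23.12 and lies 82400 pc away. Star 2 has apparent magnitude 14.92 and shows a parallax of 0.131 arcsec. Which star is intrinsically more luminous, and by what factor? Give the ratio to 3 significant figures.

Star 1 is more luminous, by a factor of 61200.

Star 1: M = m − 5 log₁₀ d + 5 = 23.12 − 5·4.9159 + 5 = 3.540
Star 2: d = 1/p = 1/0.131″ = 7.634 pc
Star 2: M = m − 5 log₁₀ d + 5 = 14.92 − 5·0.8827 + 5 = 15.506
ΔM = M_1 − M_2 = 3.540 − (15.506) = -11.966; smaller M is more luminous → Star 1.
L ratio = 10^(0.4 |ΔM|) = 10^4.786 = 61150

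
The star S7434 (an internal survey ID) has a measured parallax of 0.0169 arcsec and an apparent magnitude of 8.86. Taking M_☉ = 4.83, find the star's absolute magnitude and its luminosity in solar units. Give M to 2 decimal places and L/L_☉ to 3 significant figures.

d = 1/p = 1/0.0169″ = 59.17 pc
M = m − 5 log₁₀ d + 5 = 8.86 − 5·1.7721 + 5 = 4.999
M − M_☉ = 4.999 − 4.83 = 0.169
L/L_☉ = 10^(−0.4 × 0.169) = 0.8555

M ≈ 5.00; L/L_☉ ≈ 0.856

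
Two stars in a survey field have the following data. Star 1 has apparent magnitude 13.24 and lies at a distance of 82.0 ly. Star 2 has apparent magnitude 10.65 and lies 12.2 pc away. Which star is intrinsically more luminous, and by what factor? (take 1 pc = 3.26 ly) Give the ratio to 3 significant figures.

Star 2 is more luminous, by a factor of 2.56.

Star 1: d = 82.0 ly / 3.26 = 25.15 pc
Star 1: M = m − 5 log₁₀ d + 5 = 13.24 − 5·1.4006 + 5 = 11.237
Star 2: M = m − 5 log₁₀ d + 5 = 10.65 − 5·1.0864 + 5 = 10.218
ΔM = M_1 − M_2 = 11.237 − (10.218) = 1.019; smaller M is more luminous → Star 2.
L ratio = 10^(0.4 |ΔM|) = 10^0.408 = 2.556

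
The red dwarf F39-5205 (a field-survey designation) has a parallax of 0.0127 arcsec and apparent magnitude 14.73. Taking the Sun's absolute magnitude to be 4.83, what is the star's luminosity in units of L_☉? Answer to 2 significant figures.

L/L_☉ ≈ 6.8×10^-3

d = 1/p = 1/0.0127″ = 78.74 pc
M = m − 5 log₁₀ d + 5 = 14.73 − 5·1.8962 + 5 = 10.249
M − M_☉ = 10.249 − 4.83 = 5.419
L/L_☉ = 10^(−0.4 × 5.419) = 6.798×10^-3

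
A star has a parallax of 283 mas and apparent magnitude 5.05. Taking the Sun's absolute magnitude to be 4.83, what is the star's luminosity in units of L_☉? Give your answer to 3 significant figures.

d = 1/p = 1000/283 mas = 3.534 pc
M = m − 5 log₁₀ d + 5 = 5.05 − 5·0.5482 + 5 = 7.309
M − M_☉ = 7.309 − 4.83 = 2.479
L/L_☉ = 10^(−0.4 × 2.479) = 0.1020

L/L_☉ ≈ 0.102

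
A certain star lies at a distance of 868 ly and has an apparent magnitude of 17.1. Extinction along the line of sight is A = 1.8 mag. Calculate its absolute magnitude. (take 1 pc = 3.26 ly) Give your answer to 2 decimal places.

d = 868 ly / 3.26 = 266.3 pc
5 log₁₀(d/10 pc) = 5 log₁₀(266.3) − 5 = 7.127
M = m − 5 log₁₀(d/10) − A = 17.1 − 7.127 − 1.8 = 8.173

M ≈ 8.17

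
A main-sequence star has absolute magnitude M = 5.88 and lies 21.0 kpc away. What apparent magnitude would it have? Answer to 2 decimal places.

d = 21.0 kpc = 21000 pc
m = M + 5 log₁₀ d − 5 = 5.88 + 5·4.3222 − 5 = 22.491

m ≈ 22.49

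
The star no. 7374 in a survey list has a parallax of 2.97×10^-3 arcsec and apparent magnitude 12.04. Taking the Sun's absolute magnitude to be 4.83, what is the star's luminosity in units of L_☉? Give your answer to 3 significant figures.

d = 1/p = 1/2.97×10^-3″ = 336.7 pc
M = m − 5 log₁₀ d + 5 = 12.04 − 5·2.5272 + 5 = 4.404
M − M_☉ = 4.404 − 4.83 = -0.426
L/L_☉ = 10^(−0.4 × -0.426) = 1.481

L/L_☉ ≈ 1.48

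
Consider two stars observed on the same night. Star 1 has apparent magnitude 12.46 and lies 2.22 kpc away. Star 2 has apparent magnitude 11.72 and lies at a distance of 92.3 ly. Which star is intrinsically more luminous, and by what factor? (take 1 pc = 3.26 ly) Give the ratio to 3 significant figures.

Star 1 is more luminous, by a factor of 3110.

Star 1: d = 2.22 kpc = 2220 pc
Star 1: M = m − 5 log₁₀ d + 5 = 12.46 − 5·3.3464 + 5 = 0.728
Star 2: d = 92.3 ly / 3.26 = 28.31 pc
Star 2: M = m − 5 log₁₀ d + 5 = 11.72 − 5·1.4520 + 5 = 9.460
ΔM = M_1 − M_2 = 0.728 − (9.460) = -8.732; smaller M is more luminous → Star 1.
L ratio = 10^(0.4 |ΔM|) = 10^3.493 = 3110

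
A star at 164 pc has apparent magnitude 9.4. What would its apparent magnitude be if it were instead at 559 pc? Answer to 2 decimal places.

Flux ∝ 1/d², so Δm = 5 log₁₀(d₂/d₁) = 5 log₁₀(559/164) = 2.663
m₂ = m₁ + Δm = 9.4 + (2.663) = 12.063

m ≈ 12.06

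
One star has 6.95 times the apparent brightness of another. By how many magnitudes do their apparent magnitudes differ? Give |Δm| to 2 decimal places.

Pogson: Δm = −2.5 log₁₀(ratio) = −2.5 log₁₀(6.95) = −2.5 × 0.8420 = -2.105

|Δm| ≈ 2.10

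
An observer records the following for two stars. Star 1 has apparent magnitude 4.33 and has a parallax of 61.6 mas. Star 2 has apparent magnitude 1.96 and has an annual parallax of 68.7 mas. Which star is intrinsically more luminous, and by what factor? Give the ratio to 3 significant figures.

Star 2 is more luminous, by a factor of 7.13.

Star 1: p = 61.6 mas = 0.0616″ → d = 1/p = 16.23 pc
Star 1: M = m − 5 log₁₀ d + 5 = 4.33 − 5·1.2104 + 5 = 3.278
Star 2: p = 68.7 mas = 0.0687″ → d = 1/p = 14.56 pc
Star 2: M = m − 5 log₁₀ d + 5 = 1.96 − 5·1.1630 + 5 = 1.145
ΔM = M_1 − M_2 = 3.278 − (1.145) = 2.133; smaller M is more luminous → Star 2.
L ratio = 10^(0.4 |ΔM|) = 10^0.853 = 7.133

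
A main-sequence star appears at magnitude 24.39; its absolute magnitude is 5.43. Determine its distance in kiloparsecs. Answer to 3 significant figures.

d ≈ 61.9 kpc

μ = m − M = 18.960
m − M = 5 log₁₀ d − 5
log₁₀ d = (m − M)/5 + 1 = 4.7920
d = 10^4.7920 = 61940 pc
= 61.94 kpc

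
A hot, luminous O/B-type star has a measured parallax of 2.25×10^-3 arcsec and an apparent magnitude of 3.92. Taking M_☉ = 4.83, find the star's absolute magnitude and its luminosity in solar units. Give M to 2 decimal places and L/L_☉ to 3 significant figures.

M ≈ -4.32; L/L_☉ ≈ 4570

d = 1/p = 1/2.25×10^-3″ = 444.4 pc
M = m − 5 log₁₀ d + 5 = 3.92 − 5·2.6478 + 5 = -4.319
M − M_☉ = -4.319 − 4.83 = -9.149
L/L_☉ = 10^(−0.4 × -9.149) = 4567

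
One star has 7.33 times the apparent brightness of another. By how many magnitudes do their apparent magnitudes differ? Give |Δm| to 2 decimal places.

|Δm| ≈ 2.16

Pogson: Δm = −2.5 log₁₀(ratio) = −2.5 log₁₀(7.33) = −2.5 × 0.8651 = -2.163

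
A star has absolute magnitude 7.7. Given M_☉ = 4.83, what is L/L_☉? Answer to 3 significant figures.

M − M_☉ = 7.7 − 4.83 = 2.870
L/L_☉ = 10^(−0.4 (M − M_☉)) = 10^-1.148 = 0.07112

L/L_☉ ≈ 0.0711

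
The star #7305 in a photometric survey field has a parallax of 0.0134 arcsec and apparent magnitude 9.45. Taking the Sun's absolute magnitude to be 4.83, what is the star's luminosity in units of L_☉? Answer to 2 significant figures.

d = 1/p = 1/0.0134″ = 74.63 pc
M = m − 5 log₁₀ d + 5 = 9.45 − 5·1.8729 + 5 = 5.086
M − M_☉ = 5.086 − 4.83 = 0.256
L/L_☉ = 10^(−0.4 × 0.256) = 0.7903

L/L_☉ ≈ 0.79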